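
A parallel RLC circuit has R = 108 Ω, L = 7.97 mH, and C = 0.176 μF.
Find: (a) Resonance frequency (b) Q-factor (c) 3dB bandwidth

Step 1 — Resonance: ω₀ = 1/√(LC) = 1/√(0.00797·1.76e-07) = 2.67e+04 rad/s.
Step 2 — f₀ = ω₀/(2π) = 4249 Hz.
Step 3 — Parallel Q: Q = R/(ω₀L) = 108/(2.67e+04·0.00797) = 0.5075.
Step 4 — Bandwidth: Δω = ω₀/Q = 5.261e+04 rad/s; BW = Δω/(2π) = 8373 Hz.

(a) f₀ = 4249 Hz  (b) Q = 0.5075  (c) BW = 8373 Hz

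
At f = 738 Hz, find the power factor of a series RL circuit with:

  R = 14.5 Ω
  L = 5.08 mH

Step 1 — Angular frequency: ω = 2π·f = 2π·738 = 4637 rad/s.
Step 2 — Component impedances:
  R: Z = R = 14.5 Ω
  L: Z = jωL = j·4637·0.00508 = 0 + j23.56 Ω
Step 3 — Series combination: Z_total = R + L = 14.5 + j23.56 Ω = 27.66∠58.4° Ω.
Step 4 — Power factor: PF = cos(φ) = Re(Z)/|Z| = 14.5/27.66 = 0.5242.
Step 5 — Type: Im(Z) = 23.56 ⇒ lagging (phase φ = 58.4°).

PF = 0.5242 (lagging, φ = 58.4°)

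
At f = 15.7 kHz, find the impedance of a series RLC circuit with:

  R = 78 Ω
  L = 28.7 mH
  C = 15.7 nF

Step 1 — Angular frequency: ω = 2π·f = 2π·1.57e+04 = 9.865e+04 rad/s.
Step 2 — Component impedances:
  R: Z = R = 78 Ω
  L: Z = jωL = j·9.865e+04·0.0287 = 0 + j2831 Ω
  C: Z = 1/(jωC) = -j/(ω·C) = 0 - j645.7 Ω
Step 3 — Series combination: Z_total = R + L + C = 78 + j2185 Ω = 2187∠88.0° Ω.

Z = 78 + j2185 Ω = 2187∠88.0° Ω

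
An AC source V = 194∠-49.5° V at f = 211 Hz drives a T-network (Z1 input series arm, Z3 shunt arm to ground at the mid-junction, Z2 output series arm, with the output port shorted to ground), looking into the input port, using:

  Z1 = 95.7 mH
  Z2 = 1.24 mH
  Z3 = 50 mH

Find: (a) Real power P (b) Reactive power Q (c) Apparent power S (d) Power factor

Step 1 — Angular frequency: ω = 2π·f = 2π·211 = 1326 rad/s.
Step 2 — Component impedances:
  Z1: Z = jωL = j·1326·0.0957 = 0 + j126.9 Ω
  Z2: Z = jωL = j·1326·0.00124 = 0 + j1.644 Ω
  Z3: Z = jωL = j·1326·0.05 = 0 + j66.29 Ω
Step 3 — With the output port shorted to ground, the output series arm Z2 runs from the junction to ground; the shunt arm Z3 also runs from the junction to ground. They appear in parallel: Z3 || Z2 = 0 + j1.604 Ω.
Step 4 — Series with input arm Z1: Z_in = Z1 + (Z3 || Z2) = 0 + j128.5 Ω = 128.5∠90.0° Ω.
Step 5 — Source phasor: V = 194∠-49.5° V = 126 - j147.5 V.
Step 6 — Current: I = V / Z = -1.148 - j0.9807 A = 1.51∠-139.5° A.
Step 7 — Complex power: S = V·I* = 0 + j292.9 VA.
Step 8 — Real power: P = Re(S) = 0 W.
Step 9 — Reactive power: Q = Im(S) = 292.9 VAR.
Step 10 — Apparent power: |S| = 292.9 VA.
Step 11 — Power factor: PF = P/|S| = 0 (lagging).

(a) P = 0 W  (b) Q = 292.9 VAR  (c) S = 292.9 VA  (d) PF = 0 (lagging)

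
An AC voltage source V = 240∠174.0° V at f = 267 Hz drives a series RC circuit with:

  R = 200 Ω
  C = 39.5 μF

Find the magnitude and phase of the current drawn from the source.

Step 1 — Angular frequency: ω = 2π·f = 2π·267 = 1678 rad/s.
Step 2 — Component impedances:
  R: Z = R = 200 Ω
  C: Z = 1/(jωC) = -j/(ω·C) = 0 - j15.09 Ω
Step 3 — Series combination: Z_total = R + C = 200 - j15.09 Ω = 200.6∠-4.3° Ω.
Step 4 — Source phasor: V = 240∠174.0° V = -238.7 + j25.09 V.
Step 5 — Ohm's law: I = V / Z_total = (-238.7 + j25.09) / (200 - j15.09) = -1.196 + j0.03519 A.
Step 6 — Convert to polar: |I| = 1.197 A, ∠I = 178.3°.

I = 1.197∠178.3° A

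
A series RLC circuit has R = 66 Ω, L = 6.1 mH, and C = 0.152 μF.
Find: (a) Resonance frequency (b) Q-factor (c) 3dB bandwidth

Step 1 — Resonance: ω₀ = 1/√(LC) = 1/√(0.0061·1.52e-07) = 3.284e+04 rad/s.
Step 2 — f₀ = ω₀/(2π) = 5227 Hz.
Step 3 — Series Q: Q = ω₀L/R = 3.284e+04·0.0061/66 = 3.035.
Step 4 — Bandwidth: Δω = ω₀/Q = 1.082e+04 rad/s; BW = Δω/(2π) = 1722 Hz.

(a) f₀ = 5227 Hz  (b) Q = 3.035  (c) BW = 1722 Hz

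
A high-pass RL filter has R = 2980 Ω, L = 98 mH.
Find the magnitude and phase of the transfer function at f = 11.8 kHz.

Step 1 — Angular frequency: ω = 2π·1.18e+04 = 7.414e+04 rad/s.
Step 2 — Transfer function: H(jω) = jωL/(R + jωL).
Step 3 — Numerator jωL = j·7266; denominator R + jωL = 2980 + j7266.
Step 4 — H = 0.856 + j0.3511.
Step 5 — Magnitude: |H| = 0.9252 (-0.7 dB); phase: φ = 22.3°.

|H| = 0.9252 (-0.7 dB), φ = 22.3°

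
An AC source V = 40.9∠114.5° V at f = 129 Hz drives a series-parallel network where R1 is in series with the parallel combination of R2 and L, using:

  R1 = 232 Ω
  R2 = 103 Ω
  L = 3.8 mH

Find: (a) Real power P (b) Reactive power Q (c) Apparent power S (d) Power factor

Step 1 — Angular frequency: ω = 2π·f = 2π·129 = 810.5 rad/s.
Step 2 — Component impedances:
  R1: Z = R = 232 Ω
  R2: Z = R = 103 Ω
  L: Z = jωL = j·810.5·0.0038 = 0 + j3.08 Ω
Step 3 — Parallel branch: R2 || L = 1/(1/R2 + 1/L) = 0.09202 + j3.077 Ω.
Step 4 — Series with R1: Z_total = R1 + (R2 || L) = 232.1 + j3.077 Ω = 232.1∠0.8° Ω.
Step 5 — Source phasor: V = 40.9∠114.5° V = -16.96 + j37.22 V.
Step 6 — Current: I = V / Z = -0.07094 + j0.1613 A = 0.1762∠113.7° A.
Step 7 — Complex power: S = V·I* = 7.206 + j0.09555 VA.
Step 8 — Real power: P = Re(S) = 7.206 W.
Step 9 — Reactive power: Q = Im(S) = 0.09555 VAR.
Step 10 — Apparent power: |S| = 7.207 VA.
Step 11 — Power factor: PF = P/|S| = 0.9999 (lagging).

(a) P = 7.206 W  (b) Q = 0.09555 VAR  (c) S = 7.207 VA  (d) PF = 0.9999 (lagging)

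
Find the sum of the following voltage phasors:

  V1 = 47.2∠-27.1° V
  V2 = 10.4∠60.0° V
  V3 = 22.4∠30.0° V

Step 1 — Convert each phasor to rectangular form:
  V1 = 47.2·(cos(-27.1°) + j·sin(-27.1°)) = 42.02 - j21.5 V
  V2 = 10.4·(cos(60.0°) + j·sin(60.0°)) = 5.2 + j9.007 V
  V3 = 22.4·(cos(30.0°) + j·sin(30.0°)) = 19.4 + j11.2 V
Step 2 — Sum components: V_total = 66.62 - j1.295 V.
Step 3 — Convert to polar: |V_total| = 66.63 V, ∠V_total = -1.1°.

V_total = 66.63∠-1.1° V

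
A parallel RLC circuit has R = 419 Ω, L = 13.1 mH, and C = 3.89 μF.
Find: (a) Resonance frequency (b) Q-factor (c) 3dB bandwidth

Step 1 — Resonance: ω₀ = 1/√(LC) = 1/√(0.0131·3.89e-06) = 4430 rad/s.
Step 2 — f₀ = ω₀/(2π) = 705 Hz.
Step 3 — Parallel Q: Q = R/(ω₀L) = 419/(4430·0.0131) = 7.22.
Step 4 — Bandwidth: Δω = ω₀/Q = 613.5 rad/s; BW = Δω/(2π) = 97.65 Hz.

(a) f₀ = 705 Hz  (b) Q = 7.22  (c) BW = 97.65 Hz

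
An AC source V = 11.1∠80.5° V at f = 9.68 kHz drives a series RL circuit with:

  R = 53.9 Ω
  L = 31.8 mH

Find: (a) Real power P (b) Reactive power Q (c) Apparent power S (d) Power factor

Step 1 — Angular frequency: ω = 2π·f = 2π·9680 = 6.082e+04 rad/s.
Step 2 — Component impedances:
  R: Z = R = 53.9 Ω
  L: Z = jωL = j·6.082e+04·0.0318 = 0 + j1934 Ω
Step 3 — Series combination: Z_total = R + L = 53.9 + j1934 Ω = 1935∠88.4° Ω.
Step 4 — Source phasor: V = 11.1∠80.5° V = 1.832 + j10.95 V.
Step 5 — Current: I = V / Z = 0.005682 - j0.0007889 A = 0.005737∠-7.9° A.
Step 6 — Complex power: S = V·I* = 0.001774 + j0.06365 VA.
Step 7 — Real power: P = Re(S) = 0.001774 W.
Step 8 — Reactive power: Q = Im(S) = 0.06365 VAR.
Step 9 — Apparent power: |S| = 0.06368 VA.
Step 10 — Power factor: PF = P/|S| = 0.02786 (lagging).

(a) P = 0.001774 W  (b) Q = 0.06365 VAR  (c) S = 0.06368 VA  (d) PF = 0.02786 (lagging)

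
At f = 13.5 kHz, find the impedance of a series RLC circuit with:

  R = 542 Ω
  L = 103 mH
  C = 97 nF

Step 1 — Angular frequency: ω = 2π·f = 2π·1.35e+04 = 8.482e+04 rad/s.
Step 2 — Component impedances:
  R: Z = R = 542 Ω
  L: Z = jωL = j·8.482e+04·0.103 = 0 + j8737 Ω
  C: Z = 1/(jωC) = -j/(ω·C) = 0 - j121.5 Ω
Step 3 — Series combination: Z_total = R + L + C = 542 + j8615 Ω = 8632∠86.4° Ω.

Z = 542 + j8615 Ω = 8632∠86.4° Ω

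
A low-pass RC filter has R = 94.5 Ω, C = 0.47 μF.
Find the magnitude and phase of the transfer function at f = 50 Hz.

Step 1 — Angular frequency: ω = 2π·50 = 314.2 rad/s.
Step 2 — Transfer function: H(jω) = 1/(1 + jωRC).
Step 3 — Denominator: 1 + jωRC = 1 + j·314.2·94.5·4.7e-07 = 1 + j0.01395.
Step 4 — H = 0.9998 - j0.01395.
Step 5 — Magnitude: |H| = 0.9999 (-0.0 dB); phase: φ = -0.8°.

|H| = 0.9999 (-0.0 dB), φ = -0.8°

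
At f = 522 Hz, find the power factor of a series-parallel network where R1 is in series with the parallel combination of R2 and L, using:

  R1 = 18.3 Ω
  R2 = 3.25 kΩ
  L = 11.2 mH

Step 1 — Angular frequency: ω = 2π·f = 2π·522 = 3280 rad/s.
Step 2 — Component impedances:
  R1: Z = R = 18.3 Ω
  R2: Z = R = 3250 Ω
  L: Z = jωL = j·3280·0.0112 = 0 + j36.73 Ω
Step 3 — Parallel branch: R2 || L = 1/(1/R2 + 1/L) = 0.4151 + j36.73 Ω.
Step 4 — Series with R1: Z_total = R1 + (R2 || L) = 18.72 + j36.73 Ω = 41.22∠63.0° Ω.
Step 5 — Power factor: PF = cos(φ) = Re(Z)/|Z| = 18.715/41.223 = 0.454.
Step 6 — Type: Im(Z) = 36.73 ⇒ lagging (phase φ = 63.0°).

PF = 0.454 (lagging, φ = 63.0°)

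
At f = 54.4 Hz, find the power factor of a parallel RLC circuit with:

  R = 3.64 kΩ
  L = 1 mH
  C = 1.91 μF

Step 1 — Angular frequency: ω = 2π·f = 2π·54.4 = 341.8 rad/s.
Step 2 — Component impedances:
  R: Z = R = 3640 Ω
  L: Z = jωL = j·341.8·0.001 = 0 + j0.3418 Ω
  C: Z = 1/(jωC) = -j/(ω·C) = 0 - j1532 Ω
Step 3 — Parallel combination: 1/Z_total = 1/R + 1/L + 1/C; Z_total = 3.211e-05 + j0.3419 Ω = 0.3419∠90.0° Ω.
Step 4 — Power factor: PF = cos(φ) = Re(Z)/|Z| = 3.211e-05/0.3419 = 9.392e-05.
Step 5 — Type: Im(Z) = 0.3419 ⇒ lagging (phase φ = 90.0°).

PF = 9.392e-05 (lagging, φ = 90.0°)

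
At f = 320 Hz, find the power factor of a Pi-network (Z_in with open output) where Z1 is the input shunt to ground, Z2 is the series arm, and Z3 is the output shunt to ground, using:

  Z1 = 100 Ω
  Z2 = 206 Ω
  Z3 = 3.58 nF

Step 1 — Angular frequency: ω = 2π·f = 2π·320 = 2011 rad/s.
Step 2 — Component impedances:
  Z1: Z = R = 100 Ω
  Z2: Z = R = 206 Ω
  Z3: Z = 1/(jωC) = -j/(ω·C) = 0 - j1.389e+05 Ω
Step 3 — With open output, the series arm Z2 and the output shunt Z3 appear in series to ground: Z2 + Z3 = 206 - j1.389e+05 Ω.
Step 4 — Parallel with input shunt Z1: Z_in = Z1 || (Z2 + Z3) = 100 - j0.07198 Ω = 100∠-0.0° Ω.
Step 5 — Power factor: PF = cos(φ) = Re(Z)/|Z| = 100/100 = 1.
Step 6 — Type: Im(Z) = -0.07198 ⇒ leading (phase φ = -0.0°).

PF = 1 (leading, φ = -0.0°)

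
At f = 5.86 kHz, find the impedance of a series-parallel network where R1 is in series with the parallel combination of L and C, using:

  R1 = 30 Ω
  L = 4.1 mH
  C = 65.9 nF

Step 1 — Angular frequency: ω = 2π·f = 2π·5860 = 3.682e+04 rad/s.
Step 2 — Component impedances:
  R1: Z = R = 30 Ω
  L: Z = jωL = j·3.682e+04·0.0041 = 0 + j151 Ω
  C: Z = 1/(jωC) = -j/(ω·C) = 0 - j412.1 Ω
Step 3 — Parallel branch: L || C = 1/(1/L + 1/C) = 0 + j238.2 Ω.
Step 4 — Series with R1: Z_total = R1 + (L || C) = 30 + j238.2 Ω = 240.1∠82.8° Ω.

Z = 30 + j238.2 Ω = 240.1∠82.8° Ω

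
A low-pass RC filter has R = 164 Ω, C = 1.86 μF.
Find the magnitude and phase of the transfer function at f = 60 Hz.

Step 1 — Angular frequency: ω = 2π·60 = 377 rad/s.
Step 2 — Transfer function: H(jω) = 1/(1 + jωRC).
Step 3 — Denominator: 1 + jωRC = 1 + j·377·164·1.86e-06 = 1 + j0.115.
Step 4 — H = 0.9869 - j0.1135.
Step 5 — Magnitude: |H| = 0.9935 (-0.1 dB); phase: φ = -6.6°.

|H| = 0.9935 (-0.1 dB), φ = -6.6°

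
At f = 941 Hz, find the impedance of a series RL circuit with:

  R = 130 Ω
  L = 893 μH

Step 1 — Angular frequency: ω = 2π·f = 2π·941 = 5912 rad/s.
Step 2 — Component impedances:
  R: Z = R = 130 Ω
  L: Z = jωL = j·5912·0.000893 = 0 + j5.28 Ω
Step 3 — Series combination: Z_total = R + L = 130 + j5.28 Ω = 130.1∠2.3° Ω.

Z = 130 + j5.28 Ω = 130.1∠2.3° Ω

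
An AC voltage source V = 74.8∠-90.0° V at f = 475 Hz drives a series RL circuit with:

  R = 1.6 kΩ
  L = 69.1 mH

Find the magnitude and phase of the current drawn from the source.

Step 1 — Angular frequency: ω = 2π·f = 2π·475 = 2985 rad/s.
Step 2 — Component impedances:
  R: Z = R = 1600 Ω
  L: Z = jωL = j·2985·0.0691 = 0 + j206.2 Ω
Step 3 — Series combination: Z_total = R + L = 1600 + j206.2 Ω = 1613∠7.3° Ω.
Step 4 — Source phasor: V = 74.8∠-90.0° V = 0 - j74.8 V.
Step 5 — Ohm's law: I = V / Z_total = (0 - j74.8) / (1600 + j206.2) = -0.005927 - j0.04599 A.
Step 6 — Convert to polar: |I| = 0.04637 A, ∠I = -97.3°.

I = 0.04637∠-97.3° A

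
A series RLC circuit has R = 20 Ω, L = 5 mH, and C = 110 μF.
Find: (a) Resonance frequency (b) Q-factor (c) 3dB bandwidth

Step 1 — Resonance: ω₀ = 1/√(LC) = 1/√(0.005·0.00011) = 1348 rad/s.
Step 2 — f₀ = ω₀/(2π) = 214.6 Hz.
Step 3 — Series Q: Q = ω₀L/R = 1348·0.005/20 = 0.3371.
Step 4 — Bandwidth: Δω = ω₀/Q = 4000 rad/s; BW = Δω/(2π) = 636.6 Hz.

(a) f₀ = 214.6 Hz  (b) Q = 0.3371  (c) BW = 636.6 Hz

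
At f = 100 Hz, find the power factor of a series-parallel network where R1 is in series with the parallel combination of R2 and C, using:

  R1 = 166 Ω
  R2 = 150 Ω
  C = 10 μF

Step 1 — Angular frequency: ω = 2π·f = 2π·100 = 628.3 rad/s.
Step 2 — Component impedances:
  R1: Z = R = 166 Ω
  R2: Z = R = 150 Ω
  C: Z = 1/(jωC) = -j/(ω·C) = 0 - j159.2 Ω
Step 3 — Parallel branch: R2 || C = 1/(1/R2 + 1/C) = 79.44 - j74.87 Ω.
Step 4 — Series with R1: Z_total = R1 + (R2 || C) = 245.4 - j74.87 Ω = 256.6∠-17.0° Ω.
Step 5 — Power factor: PF = cos(φ) = Re(Z)/|Z| = 245.44/256.6 = 0.9565.
Step 6 — Type: Im(Z) = -74.87 ⇒ leading (phase φ = -17.0°).

PF = 0.9565 (leading, φ = -17.0°)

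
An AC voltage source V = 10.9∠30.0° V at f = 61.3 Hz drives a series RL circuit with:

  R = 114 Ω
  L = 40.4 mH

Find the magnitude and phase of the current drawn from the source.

Step 1 — Angular frequency: ω = 2π·f = 2π·61.3 = 385.2 rad/s.
Step 2 — Component impedances:
  R: Z = R = 114 Ω
  L: Z = jωL = j·385.2·0.0404 = 0 + j15.56 Ω
Step 3 — Series combination: Z_total = R + L = 114 + j15.56 Ω = 115.1∠7.8° Ω.
Step 4 — Source phasor: V = 10.9∠30.0° V = 9.44 + j5.45 V.
Step 5 — Ohm's law: I = V / Z_total = (9.44 + j5.45) / (114 + j15.56) = 0.0877 + j0.03584 A.
Step 6 — Convert to polar: |I| = 0.09474 A, ∠I = 22.2°.

I = 0.09474∠22.2° A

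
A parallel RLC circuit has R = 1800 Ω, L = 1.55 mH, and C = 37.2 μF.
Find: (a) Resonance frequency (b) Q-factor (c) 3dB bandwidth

Step 1 — Resonance: ω₀ = 1/√(LC) = 1/√(0.00155·3.72e-05) = 4164 rad/s.
Step 2 — f₀ = ω₀/(2π) = 662.8 Hz.
Step 3 — Parallel Q: Q = R/(ω₀L) = 1800/(4164·0.00155) = 278.9.
Step 4 — Bandwidth: Δω = ω₀/Q = 14.93 rad/s; BW = Δω/(2π) = 2.377 Hz.

(a) f₀ = 662.8 Hz  (b) Q = 278.9  (c) BW = 2.377 Hz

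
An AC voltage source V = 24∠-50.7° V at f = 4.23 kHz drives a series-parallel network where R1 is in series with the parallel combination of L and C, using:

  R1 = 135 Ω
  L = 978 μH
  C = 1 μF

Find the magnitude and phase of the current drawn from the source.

Step 1 — Angular frequency: ω = 2π·f = 2π·4230 = 2.658e+04 rad/s.
Step 2 — Component impedances:
  R1: Z = R = 135 Ω
  L: Z = jωL = j·2.658e+04·0.000978 = 0 + j25.99 Ω
  C: Z = 1/(jωC) = -j/(ω·C) = 0 - j37.63 Ω
Step 3 — Parallel branch: L || C = 1/(1/L + 1/C) = 0 + j84.08 Ω.
Step 4 — Series with R1: Z_total = R1 + (L || C) = 135 + j84.08 Ω = 159∠31.9° Ω.
Step 5 — Source phasor: V = 24∠-50.7° V = 15.2 - j18.57 V.
Step 6 — Ohm's law: I = V / Z_total = (15.2 - j18.57) / (135 + j84.08) = 0.0194 - j0.1497 A.
Step 7 — Convert to polar: |I| = 0.1509 A, ∠I = -82.6°.

I = 0.1509∠-82.6° A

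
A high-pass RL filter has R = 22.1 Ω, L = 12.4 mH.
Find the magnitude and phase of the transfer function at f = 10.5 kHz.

Step 1 — Angular frequency: ω = 2π·1.05e+04 = 6.597e+04 rad/s.
Step 2 — Transfer function: H(jω) = jωL/(R + jωL).
Step 3 — Numerator jωL = j·818.1; denominator R + jωL = 22.1 + j818.1.
Step 4 — H = 0.9993 + j0.027.
Step 5 — Magnitude: |H| = 0.9996 (-0.0 dB); phase: φ = 1.5°.

|H| = 0.9996 (-0.0 dB), φ = 1.5°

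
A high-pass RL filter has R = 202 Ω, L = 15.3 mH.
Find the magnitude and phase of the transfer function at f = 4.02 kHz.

Step 1 — Angular frequency: ω = 2π·4020 = 2.526e+04 rad/s.
Step 2 — Transfer function: H(jω) = jωL/(R + jωL).
Step 3 — Numerator jωL = j·386.5; denominator R + jωL = 202 + j386.5.
Step 4 — H = 0.7854 + j0.4105.
Step 5 — Magnitude: |H| = 0.8862 (-1.0 dB); phase: φ = 27.6°.

|H| = 0.8862 (-1.0 dB), φ = 27.6°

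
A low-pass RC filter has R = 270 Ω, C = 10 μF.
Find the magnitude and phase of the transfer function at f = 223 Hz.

Step 1 — Angular frequency: ω = 2π·223 = 1401 rad/s.
Step 2 — Transfer function: H(jω) = 1/(1 + jωRC).
Step 3 — Denominator: 1 + jωRC = 1 + j·1401·270·1e-05 = 1 + j3.783.
Step 4 — H = 0.06531 - j0.2471.
Step 5 — Magnitude: |H| = 0.2556 (-11.9 dB); phase: φ = -75.2°.

|H| = 0.2556 (-11.9 dB), φ = -75.2°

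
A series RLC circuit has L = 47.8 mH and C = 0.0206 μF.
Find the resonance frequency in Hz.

Step 1 — Resonance condition Im(Z)=0 gives ω₀ = 1/√(LC).
Step 2 — ω₀ = 1/√(0.0478·2.06e-08) = 3.187e+04 rad/s.
Step 3 — f₀ = ω₀/(2π) = 5072 Hz.

f₀ = 5072 Hz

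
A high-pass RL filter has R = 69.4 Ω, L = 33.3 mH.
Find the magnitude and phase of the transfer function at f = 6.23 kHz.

Step 1 — Angular frequency: ω = 2π·6230 = 3.914e+04 rad/s.
Step 2 — Transfer function: H(jω) = jωL/(R + jωL).
Step 3 — Numerator jωL = j·1304; denominator R + jωL = 69.4 + j1304.
Step 4 — H = 0.9972 + j0.05309.
Step 5 — Magnitude: |H| = 0.9986 (-0.0 dB); phase: φ = 3.0°.

|H| = 0.9986 (-0.0 dB), φ = 3.0°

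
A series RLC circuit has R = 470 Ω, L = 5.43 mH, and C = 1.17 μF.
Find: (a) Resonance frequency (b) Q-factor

Step 1 — Resonance condition Im(Z)=0 gives ω₀ = 1/√(LC).
Step 2 — ω₀ = 1/√(0.00543·1.17e-06) = 1.255e+04 rad/s.
Step 3 — f₀ = ω₀/(2π) = 1997 Hz.
Step 4 — Series Q: Q = ω₀L/R = 1.255e+04·0.00543/470 = 0.1449.

(a) f₀ = 1997 Hz  (b) Q = 0.1449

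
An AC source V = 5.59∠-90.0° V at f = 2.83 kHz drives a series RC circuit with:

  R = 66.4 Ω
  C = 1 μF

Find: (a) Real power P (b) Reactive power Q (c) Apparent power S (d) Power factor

Step 1 — Angular frequency: ω = 2π·f = 2π·2830 = 1.778e+04 rad/s.
Step 2 — Component impedances:
  R: Z = R = 66.4 Ω
  C: Z = 1/(jωC) = -j/(ω·C) = 0 - j56.24 Ω
Step 3 — Series combination: Z_total = R + C = 66.4 - j56.24 Ω = 87.02∠-40.3° Ω.
Step 4 — Source phasor: V = 5.59∠-90.0° V = 0 - j5.59 V.
Step 5 — Current: I = V / Z = 0.04152 - j0.04902 A = 0.06424∠-49.7° A.
Step 6 — Complex power: S = V·I* = 0.274 - j0.2321 VA.
Step 7 — Real power: P = Re(S) = 0.274 W.
Step 8 — Reactive power: Q = Im(S) = -0.2321 VAR.
Step 9 — Apparent power: |S| = 0.3591 VA.
Step 10 — Power factor: PF = P/|S| = 0.7631 (leading).

(a) P = 0.274 W  (b) Q = -0.2321 VAR  (c) S = 0.3591 VA  (d) PF = 0.7631 (leading)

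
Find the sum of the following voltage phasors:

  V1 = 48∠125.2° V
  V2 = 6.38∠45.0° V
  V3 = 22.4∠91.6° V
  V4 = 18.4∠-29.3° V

Step 1 — Convert each phasor to rectangular form:
  V1 = 48·(cos(125.2°) + j·sin(125.2°)) = -27.67 + j39.22 V
  V2 = 6.38·(cos(45.0°) + j·sin(45.0°)) = 4.511 + j4.511 V
  V3 = 22.4·(cos(91.6°) + j·sin(91.6°)) = -0.6254 + j22.39 V
  V4 = 18.4·(cos(-29.3°) + j·sin(-29.3°)) = 16.05 - j9.005 V
Step 2 — Sum components: V_total = -7.737 + j57.12 V.
Step 3 — Convert to polar: |V_total| = 57.64 V, ∠V_total = 97.7°.

V_total = 57.64∠97.7° V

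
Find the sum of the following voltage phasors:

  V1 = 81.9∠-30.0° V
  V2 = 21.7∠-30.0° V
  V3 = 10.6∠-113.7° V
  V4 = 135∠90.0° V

Step 1 — Convert each phasor to rectangular form:
  V1 = 81.9·(cos(-30.0°) + j·sin(-30.0°)) = 70.93 - j40.95 V
  V2 = 21.7·(cos(-30.0°) + j·sin(-30.0°)) = 18.79 - j10.85 V
  V3 = 10.6·(cos(-113.7°) + j·sin(-113.7°)) = -4.261 - j9.706 V
  V4 = 135·(cos(90.0°) + j·sin(90.0°)) = 0 + j135 V
Step 2 — Sum components: V_total = 85.46 + j73.49 V.
Step 3 — Convert to polar: |V_total| = 112.7 V, ∠V_total = 40.7°.

V_total = 112.7∠40.7° V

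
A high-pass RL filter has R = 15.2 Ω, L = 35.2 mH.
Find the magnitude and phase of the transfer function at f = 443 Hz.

Step 1 — Angular frequency: ω = 2π·443 = 2783 rad/s.
Step 2 — Transfer function: H(jω) = jωL/(R + jωL).
Step 3 — Numerator jωL = j·97.98; denominator R + jωL = 15.2 + j97.98.
Step 4 — H = 0.9765 + j0.1515.
Step 5 — Magnitude: |H| = 0.9882 (-0.1 dB); phase: φ = 8.8°.

|H| = 0.9882 (-0.1 dB), φ = 8.8°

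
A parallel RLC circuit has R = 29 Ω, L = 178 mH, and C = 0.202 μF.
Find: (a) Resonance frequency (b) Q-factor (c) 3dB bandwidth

Step 1 — Resonance: ω₀ = 1/√(LC) = 1/√(0.178·2.02e-07) = 5274 rad/s.
Step 2 — f₀ = ω₀/(2π) = 839.3 Hz.
Step 3 — Parallel Q: Q = R/(ω₀L) = 29/(5274·0.178) = 0.03089.
Step 4 — Bandwidth: Δω = ω₀/Q = 1.707e+05 rad/s; BW = Δω/(2π) = 2.717e+04 Hz.

(a) f₀ = 839.3 Hz  (b) Q = 0.03089  (c) BW = 2.717e+04 Hz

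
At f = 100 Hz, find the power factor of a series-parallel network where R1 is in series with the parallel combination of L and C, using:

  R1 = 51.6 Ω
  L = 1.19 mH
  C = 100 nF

Step 1 — Angular frequency: ω = 2π·f = 2π·100 = 628.3 rad/s.
Step 2 — Component impedances:
  R1: Z = R = 51.6 Ω
  L: Z = jωL = j·628.3·0.00119 = 0 + j0.7477 Ω
  C: Z = 1/(jωC) = -j/(ω·C) = 0 - j1.592e+04 Ω
Step 3 — Parallel branch: L || C = 1/(1/L + 1/C) = 0 + j0.7477 Ω.
Step 4 — Series with R1: Z_total = R1 + (L || C) = 51.6 + j0.7477 Ω = 51.61∠0.8° Ω.
Step 5 — Power factor: PF = cos(φ) = Re(Z)/|Z| = 51.6/51.605 = 0.9999.
Step 6 — Type: Im(Z) = 0.7477 ⇒ lagging (phase φ = 0.8°).

PF = 0.9999 (lagging, φ = 0.8°)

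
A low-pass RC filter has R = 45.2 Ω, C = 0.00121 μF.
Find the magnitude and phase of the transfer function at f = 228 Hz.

Step 1 — Angular frequency: ω = 2π·228 = 1433 rad/s.
Step 2 — Transfer function: H(jω) = 1/(1 + jωRC).
Step 3 — Denominator: 1 + jωRC = 1 + j·1433·45.2·1.21e-09 = 1 + j7.835e-05.
Step 4 — H = 1 - j7.835e-05.
Step 5 — Magnitude: |H| = 1 (-0.0 dB); phase: φ = -0.0°.

|H| = 1 (-0.0 dB), φ = -0.0°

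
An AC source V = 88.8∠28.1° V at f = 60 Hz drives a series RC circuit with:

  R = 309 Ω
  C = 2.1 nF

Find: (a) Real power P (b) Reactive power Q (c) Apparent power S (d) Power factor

Step 1 — Angular frequency: ω = 2π·f = 2π·60 = 377 rad/s.
Step 2 — Component impedances:
  R: Z = R = 309 Ω
  C: Z = 1/(jωC) = -j/(ω·C) = 0 - j1.263e+06 Ω
Step 3 — Series combination: Z_total = R + C = 309 - j1.263e+06 Ω = 1.263e+06∠-90.0° Ω.
Step 4 — Source phasor: V = 88.8∠28.1° V = 78.33 + j41.83 V.
Step 5 — Current: I = V / Z = -3.31e-05 + j6.202e-05 A = 7.03e-05∠118.1° A.
Step 6 — Complex power: S = V·I* = 1.527e-06 - j0.006243 VA.
Step 7 — Real power: P = Re(S) = 1.527e-06 W.
Step 8 — Reactive power: Q = Im(S) = -0.006243 VAR.
Step 9 — Apparent power: |S| = 0.006243 VA.
Step 10 — Power factor: PF = P/|S| = 0.0002446 (leading).

(a) P = 1.527e-06 W  (b) Q = -0.006243 VAR  (c) S = 0.006243 VA  (d) PF = 0.0002446 (leading)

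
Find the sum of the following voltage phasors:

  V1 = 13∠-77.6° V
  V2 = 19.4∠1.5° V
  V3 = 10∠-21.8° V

Step 1 — Convert each phasor to rectangular form:
  V1 = 13·(cos(-77.6°) + j·sin(-77.6°)) = 2.792 - j12.7 V
  V2 = 19.4·(cos(1.5°) + j·sin(1.5°)) = 19.39 + j0.5078 V
  V3 = 10·(cos(-21.8°) + j·sin(-21.8°)) = 9.285 - j3.714 V
Step 2 — Sum components: V_total = 31.47 - j15.9 V.
Step 3 — Convert to polar: |V_total| = 35.26 V, ∠V_total = -26.8°.

V_total = 35.26∠-26.8° V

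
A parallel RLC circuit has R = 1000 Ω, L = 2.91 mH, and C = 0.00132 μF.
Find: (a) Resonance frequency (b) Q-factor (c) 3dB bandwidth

Step 1 — Resonance: ω₀ = 1/√(LC) = 1/√(0.00291·1.32e-09) = 5.102e+05 rad/s.
Step 2 — f₀ = ω₀/(2π) = 8.121e+04 Hz.
Step 3 — Parallel Q: Q = R/(ω₀L) = 1000/(5.102e+05·0.00291) = 0.6735.
Step 4 — Bandwidth: Δω = ω₀/Q = 7.576e+05 rad/s; BW = Δω/(2π) = 1.206e+05 Hz.

(a) f₀ = 8.121e+04 Hz  (b) Q = 0.6735  (c) BW = 1.206e+05 Hz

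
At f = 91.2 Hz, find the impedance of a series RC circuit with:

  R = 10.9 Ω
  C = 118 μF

Step 1 — Angular frequency: ω = 2π·f = 2π·91.2 = 573 rad/s.
Step 2 — Component impedances:
  R: Z = R = 10.9 Ω
  C: Z = 1/(jωC) = -j/(ω·C) = 0 - j14.79 Ω
Step 3 — Series combination: Z_total = R + C = 10.9 - j14.79 Ω = 18.37∠-53.6° Ω.

Z = 10.9 - j14.79 Ω = 18.37∠-53.6° Ω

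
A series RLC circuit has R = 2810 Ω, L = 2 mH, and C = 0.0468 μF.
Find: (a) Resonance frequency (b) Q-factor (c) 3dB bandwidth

Step 1 — Resonance: ω₀ = 1/√(LC) = 1/√(0.002·4.68e-08) = 1.034e+05 rad/s.
Step 2 — f₀ = ω₀/(2π) = 1.645e+04 Hz.
Step 3 — Series Q: Q = ω₀L/R = 1.034e+05·0.002/2810 = 0.07357.
Step 4 — Bandwidth: Δω = ω₀/Q = 1.405e+06 rad/s; BW = Δω/(2π) = 2.236e+05 Hz.

(a) f₀ = 1.645e+04 Hz  (b) Q = 0.07357  (c) BW = 2.236e+05 Hz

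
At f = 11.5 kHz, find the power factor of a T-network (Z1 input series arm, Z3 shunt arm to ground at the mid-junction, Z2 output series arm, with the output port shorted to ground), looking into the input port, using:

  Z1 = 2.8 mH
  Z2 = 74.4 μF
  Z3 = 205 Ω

Step 1 — Angular frequency: ω = 2π·f = 2π·1.15e+04 = 7.226e+04 rad/s.
Step 2 — Component impedances:
  Z1: Z = jωL = j·7.226e+04·0.0028 = 0 + j202.3 Ω
  Z2: Z = 1/(jωC) = -j/(ω·C) = 0 - j0.186 Ω
  Z3: Z = R = 205 Ω
Step 3 — With the output port shorted to ground, the output series arm Z2 runs from the junction to ground; the shunt arm Z3 also runs from the junction to ground. They appear in parallel: Z3 || Z2 = 0.0001688 - j0.186 Ω.
Step 4 — Series with input arm Z1: Z_in = Z1 + (Z3 || Z2) = 0.0001688 + j202.1 Ω = 202.1∠90.0° Ω.
Step 5 — Power factor: PF = cos(φ) = Re(Z)/|Z| = 0.000168789/202.133 = 8.35e-07.
Step 6 — Type: Im(Z) = 202.1 ⇒ lagging (phase φ = 90.0°).

PF = 8.35e-07 (lagging, φ = 90.0°)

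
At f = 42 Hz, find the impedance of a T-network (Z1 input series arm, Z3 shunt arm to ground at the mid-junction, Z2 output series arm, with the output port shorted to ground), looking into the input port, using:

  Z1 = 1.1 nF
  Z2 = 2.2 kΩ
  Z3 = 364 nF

Step 1 — Angular frequency: ω = 2π·f = 2π·42 = 263.9 rad/s.
Step 2 — Component impedances:
  Z1: Z = 1/(jωC) = -j/(ω·C) = 0 - j3.445e+06 Ω
  Z2: Z = R = 2200 Ω
  Z3: Z = 1/(jωC) = -j/(ω·C) = 0 - j1.041e+04 Ω
Step 3 — With the output port shorted to ground, the output series arm Z2 runs from the junction to ground; the shunt arm Z3 also runs from the junction to ground. They appear in parallel: Z3 || Z2 = 2106 - j445 Ω.
Step 4 — Series with input arm Z1: Z_in = Z1 + (Z3 || Z2) = 2106 - j3.445e+06 Ω = 3.445e+06∠-90.0° Ω.

Z = 2106 - j3.445e+06 Ω = 3.445e+06∠-90.0° Ω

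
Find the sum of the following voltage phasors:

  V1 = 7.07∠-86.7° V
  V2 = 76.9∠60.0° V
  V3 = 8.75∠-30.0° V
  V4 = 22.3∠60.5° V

Step 1 — Convert each phasor to rectangular form:
  V1 = 7.07·(cos(-86.7°) + j·sin(-86.7°)) = 0.407 - j7.058 V
  V2 = 76.9·(cos(60.0°) + j·sin(60.0°)) = 38.45 + j66.6 V
  V3 = 8.75·(cos(-30.0°) + j·sin(-30.0°)) = 7.578 - j4.375 V
  V4 = 22.3·(cos(60.5°) + j·sin(60.5°)) = 10.98 + j19.41 V
Step 2 — Sum components: V_total = 57.42 + j74.57 V.
Step 3 — Convert to polar: |V_total| = 94.12 V, ∠V_total = 52.4°.

V_total = 94.12∠52.4° V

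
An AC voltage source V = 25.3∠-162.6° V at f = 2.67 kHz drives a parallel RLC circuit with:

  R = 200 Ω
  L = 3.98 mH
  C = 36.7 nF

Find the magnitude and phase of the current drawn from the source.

Step 1 — Angular frequency: ω = 2π·f = 2π·2670 = 1.678e+04 rad/s.
Step 2 — Component impedances:
  R: Z = R = 200 Ω
  L: Z = jωL = j·1.678e+04·0.00398 = 0 + j66.77 Ω
  C: Z = 1/(jωC) = -j/(ω·C) = 0 - j1624 Ω
Step 3 — Parallel combination: 1/Z_total = 1/R + 1/L + 1/C; Z_total = 21.62 + j62.1 Ω = 65.76∠70.8° Ω.
Step 4 — Source phasor: V = 25.3∠-162.6° V = -24.14 - j7.566 V.
Step 5 — Ohm's law: I = V / Z_total = (-24.14 - j7.566) / (21.62 + j62.1) = -0.2294 + j0.3089 A.
Step 6 — Convert to polar: |I| = 0.3847 A, ∠I = 126.6°.

I = 0.3847∠126.6° A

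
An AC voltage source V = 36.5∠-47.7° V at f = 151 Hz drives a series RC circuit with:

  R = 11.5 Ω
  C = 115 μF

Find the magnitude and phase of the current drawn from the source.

Step 1 — Angular frequency: ω = 2π·f = 2π·151 = 948.8 rad/s.
Step 2 — Component impedances:
  R: Z = R = 11.5 Ω
  C: Z = 1/(jωC) = -j/(ω·C) = 0 - j9.165 Ω
Step 3 — Series combination: Z_total = R + C = 11.5 - j9.165 Ω = 14.71∠-38.6° Ω.
Step 4 — Source phasor: V = 36.5∠-47.7° V = 24.56 - j27 V.
Step 5 — Ohm's law: I = V / Z_total = (24.56 - j27) / (11.5 - j9.165) = 2.451 - j0.3945 A.
Step 6 — Convert to polar: |I| = 2.482 A, ∠I = -9.1°.

I = 2.482∠-9.1° A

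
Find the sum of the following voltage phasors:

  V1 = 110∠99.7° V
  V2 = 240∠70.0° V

Step 1 — Convert each phasor to rectangular form:
  V1 = 110·(cos(99.7°) + j·sin(99.7°)) = -18.53 + j108.4 V
  V2 = 240·(cos(70.0°) + j·sin(70.0°)) = 82.08 + j225.5 V
Step 2 — Sum components: V_total = 63.55 + j334 V.
Step 3 — Convert to polar: |V_total| = 339.9 V, ∠V_total = 79.2°.

V_total = 339.9∠79.2° V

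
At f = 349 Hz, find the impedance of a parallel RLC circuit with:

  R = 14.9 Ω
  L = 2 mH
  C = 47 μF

Step 1 — Angular frequency: ω = 2π·f = 2π·349 = 2193 rad/s.
Step 2 — Component impedances:
  R: Z = R = 14.9 Ω
  L: Z = jωL = j·2193·0.002 = 0 + j4.386 Ω
  C: Z = 1/(jωC) = -j/(ω·C) = 0 - j9.703 Ω
Step 3 — Parallel combination: 1/Z_total = 1/R + 1/L + 1/C; Z_total = 3.336 + j6.211 Ω = 7.05∠61.8° Ω.

Z = 3.336 + j6.211 Ω = 7.05∠61.8° Ω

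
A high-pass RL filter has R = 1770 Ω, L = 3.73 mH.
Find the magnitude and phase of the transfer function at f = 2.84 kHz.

Step 1 — Angular frequency: ω = 2π·2840 = 1.784e+04 rad/s.
Step 2 — Transfer function: H(jω) = jωL/(R + jωL).
Step 3 — Numerator jωL = j·66.56; denominator R + jωL = 1770 + j66.56.
Step 4 — H = 0.001412 + j0.03755.
Step 5 — Magnitude: |H| = 0.03758 (-28.5 dB); phase: φ = 87.8°.

|H| = 0.03758 (-28.5 dB), φ = 87.8°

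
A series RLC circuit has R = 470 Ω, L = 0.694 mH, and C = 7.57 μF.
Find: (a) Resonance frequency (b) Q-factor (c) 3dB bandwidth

Step 1 — Resonance condition Im(Z)=0 gives ω₀ = 1/√(LC).
Step 2 — ω₀ = 1/√(0.000694·7.57e-06) = 1.38e+04 rad/s.
Step 3 — f₀ = ω₀/(2π) = 2196 Hz.
Step 4 — Series Q: Q = ω₀L/R = 1.38e+04·0.000694/470 = 0.02037.
Step 5 — 3dB bandwidth: Δω = ω₀/Q = 6.772e+05 rad/s; BW = Δω/(2π) = 1.078e+05 Hz.

(a) f₀ = 2196 Hz  (b) Q = 0.02037  (c) BW = 1.078e+05 Hz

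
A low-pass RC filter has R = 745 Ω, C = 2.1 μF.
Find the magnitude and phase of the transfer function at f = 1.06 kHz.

Step 1 — Angular frequency: ω = 2π·1060 = 6660 rad/s.
Step 2 — Transfer function: H(jω) = 1/(1 + jωRC).
Step 3 — Denominator: 1 + jωRC = 1 + j·6660·745·2.1e-06 = 1 + j10.42.
Step 4 — H = 0.009126 - j0.09509.
Step 5 — Magnitude: |H| = 0.09553 (-20.4 dB); phase: φ = -84.5°.

|H| = 0.09553 (-20.4 dB), φ = -84.5°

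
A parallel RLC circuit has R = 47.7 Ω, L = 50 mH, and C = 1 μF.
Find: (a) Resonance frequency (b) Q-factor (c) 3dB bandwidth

Step 1 — Resonance: ω₀ = 1/√(LC) = 1/√(0.05·1e-06) = 4472 rad/s.
Step 2 — f₀ = ω₀/(2π) = 711.8 Hz.
Step 3 — Parallel Q: Q = R/(ω₀L) = 47.7/(4472·0.05) = 0.2133.
Step 4 — Bandwidth: Δω = ω₀/Q = 2.096e+04 rad/s; BW = Δω/(2π) = 3337 Hz.

(a) f₀ = 711.8 Hz  (b) Q = 0.2133  (c) BW = 3337 Hz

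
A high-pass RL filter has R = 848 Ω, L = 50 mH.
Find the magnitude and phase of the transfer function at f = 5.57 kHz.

Step 1 — Angular frequency: ω = 2π·5570 = 3.5e+04 rad/s.
Step 2 — Transfer function: H(jω) = jωL/(R + jωL).
Step 3 — Numerator jωL = j·1750; denominator R + jωL = 848 + j1750.
Step 4 — H = 0.8098 + j0.3924.
Step 5 — Magnitude: |H| = 0.8999 (-0.9 dB); phase: φ = 25.9°.

|H| = 0.8999 (-0.9 dB), φ = 25.9°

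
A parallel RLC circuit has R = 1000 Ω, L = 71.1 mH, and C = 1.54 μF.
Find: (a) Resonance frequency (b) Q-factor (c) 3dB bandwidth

Step 1 — Resonance: ω₀ = 1/√(LC) = 1/√(0.0711·1.54e-06) = 3022 rad/s.
Step 2 — f₀ = ω₀/(2π) = 481 Hz.
Step 3 — Parallel Q: Q = R/(ω₀L) = 1000/(3022·0.0711) = 4.654.
Step 4 — Bandwidth: Δω = ω₀/Q = 649.4 rad/s; BW = Δω/(2π) = 103.3 Hz.

(a) f₀ = 481 Hz  (b) Q = 4.654  (c) BW = 103.3 Hz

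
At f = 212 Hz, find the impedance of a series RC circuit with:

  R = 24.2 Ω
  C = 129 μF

Step 1 — Angular frequency: ω = 2π·f = 2π·212 = 1332 rad/s.
Step 2 — Component impedances:
  R: Z = R = 24.2 Ω
  C: Z = 1/(jωC) = -j/(ω·C) = 0 - j5.82 Ω
Step 3 — Series combination: Z_total = R + C = 24.2 - j5.82 Ω = 24.89∠-13.5° Ω.

Z = 24.2 - j5.82 Ω = 24.89∠-13.5° Ω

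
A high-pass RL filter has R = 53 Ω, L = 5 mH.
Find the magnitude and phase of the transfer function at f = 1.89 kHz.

Step 1 — Angular frequency: ω = 2π·1890 = 1.188e+04 rad/s.
Step 2 — Transfer function: H(jω) = jωL/(R + jωL).
Step 3 — Numerator jωL = j·59.38; denominator R + jωL = 53 + j59.38.
Step 4 — H = 0.5566 + j0.4968.
Step 5 — Magnitude: |H| = 0.746 (-2.5 dB); phase: φ = 41.8°.

|H| = 0.746 (-2.5 dB), φ = 41.8°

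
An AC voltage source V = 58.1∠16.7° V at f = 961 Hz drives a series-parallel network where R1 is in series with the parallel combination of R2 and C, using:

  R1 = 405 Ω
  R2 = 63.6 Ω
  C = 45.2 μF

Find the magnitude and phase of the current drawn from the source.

Step 1 — Angular frequency: ω = 2π·f = 2π·961 = 6038 rad/s.
Step 2 — Component impedances:
  R1: Z = R = 405 Ω
  R2: Z = R = 63.6 Ω
  C: Z = 1/(jωC) = -j/(ω·C) = 0 - j3.664 Ω
Step 3 — Parallel branch: R2 || C = 1/(1/R2 + 1/C) = 0.2104 - j3.652 Ω.
Step 4 — Series with R1: Z_total = R1 + (R2 || C) = 405.2 - j3.652 Ω = 405.2∠-0.5° Ω.
Step 5 — Source phasor: V = 58.1∠16.7° V = 55.65 + j16.7 V.
Step 6 — Ohm's law: I = V / Z_total = (55.65 + j16.7) / (405.2 - j3.652) = 0.137 + j0.04244 A.
Step 7 — Convert to polar: |I| = 0.1434 A, ∠I = 17.2°.

I = 0.1434∠17.2° A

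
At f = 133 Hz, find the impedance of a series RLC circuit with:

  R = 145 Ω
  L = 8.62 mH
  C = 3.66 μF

Step 1 — Angular frequency: ω = 2π·f = 2π·133 = 835.7 rad/s.
Step 2 — Component impedances:
  R: Z = R = 145 Ω
  L: Z = jωL = j·835.7·0.00862 = 0 + j7.203 Ω
  C: Z = 1/(jωC) = -j/(ω·C) = 0 - j327 Ω
Step 3 — Series combination: Z_total = R + L + C = 145 - j319.8 Ω = 351.1∠-65.6° Ω.

Z = 145 - j319.8 Ω = 351.1∠-65.6° Ω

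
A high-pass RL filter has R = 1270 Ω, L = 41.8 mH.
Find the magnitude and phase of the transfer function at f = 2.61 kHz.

Step 1 — Angular frequency: ω = 2π·2610 = 1.64e+04 rad/s.
Step 2 — Transfer function: H(jω) = jωL/(R + jωL).
Step 3 — Numerator jωL = j·685.5; denominator R + jωL = 1270 + j685.5.
Step 4 — H = 0.2256 + j0.418.
Step 5 — Magnitude: |H| = 0.475 (-6.5 dB); phase: φ = 61.6°.

|H| = 0.475 (-6.5 dB), φ = 61.6°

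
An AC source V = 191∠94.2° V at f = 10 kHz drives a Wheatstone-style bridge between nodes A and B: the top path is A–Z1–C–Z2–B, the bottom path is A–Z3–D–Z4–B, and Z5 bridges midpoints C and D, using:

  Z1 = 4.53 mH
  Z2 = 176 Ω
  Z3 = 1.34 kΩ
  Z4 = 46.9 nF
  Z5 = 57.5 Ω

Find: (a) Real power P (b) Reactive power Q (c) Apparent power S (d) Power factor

Step 1 — Angular frequency: ω = 2π·f = 2π·1e+04 = 6.283e+04 rad/s.
Step 2 — Component impedances:
  Z1: Z = jωL = j·6.283e+04·0.00453 = 0 + j284.6 Ω
  Z2: Z = R = 176 Ω
  Z3: Z = R = 1340 Ω
  Z4: Z = 1/(jωC) = -j/(ω·C) = 0 - j339.3 Ω
  Z5: Z = R = 57.5 Ω
Step 3 — Bridge requires nodal analysis (the Z5 bridge couples midpoints C and D, so the two paths cannot be reduced to a simple series/parallel combination). Setting node B to ground and injecting 1 A at node A, the 3-node admittance system at A, C, D solves to V_A = Z_AB = 196.2 + j204 Ω = 283.1∠46.1° Ω.
Step 4 — Source phasor: V = 191∠94.2° V = -13.99 + j190.5 V.
Step 5 — Current: I = V / Z = 0.4507 + j0.5021 A = 0.6747∠48.1° A.
Step 6 — Complex power: S = V·I* = 89.33 + j92.88 VA.
Step 7 — Real power: P = Re(S) = 89.33 W.
Step 8 — Reactive power: Q = Im(S) = 92.88 VAR.
Step 9 — Apparent power: |S| = 128.9 VA.
Step 10 — Power factor: PF = P/|S| = 0.6932 (lagging).

(a) P = 89.33 W  (b) Q = 92.88 VAR  (c) S = 128.9 VA  (d) PF = 0.6932 (lagging)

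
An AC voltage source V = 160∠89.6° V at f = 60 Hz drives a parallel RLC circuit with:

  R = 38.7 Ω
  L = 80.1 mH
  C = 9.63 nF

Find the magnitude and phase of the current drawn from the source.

Step 1 — Angular frequency: ω = 2π·f = 2π·60 = 377 rad/s.
Step 2 — Component impedances:
  R: Z = R = 38.7 Ω
  L: Z = jωL = j·377·0.0801 = 0 + j30.2 Ω
  C: Z = 1/(jωC) = -j/(ω·C) = 0 - j2.754e+05 Ω
Step 3 — Parallel combination: 1/Z_total = 1/R + 1/L + 1/C; Z_total = 14.65 + j18.77 Ω = 23.81∠52.0° Ω.
Step 4 — Source phasor: V = 160∠89.6° V = 1.117 + j160 V.
Step 5 — Ohm's law: I = V / Z_total = (1.117 + j160) / (14.65 + j18.77) = 5.327 + j4.097 A.
Step 6 — Convert to polar: |I| = 6.72 A, ∠I = 37.6°.

I = 6.72∠37.6° A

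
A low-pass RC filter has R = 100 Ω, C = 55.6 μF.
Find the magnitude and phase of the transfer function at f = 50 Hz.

Step 1 — Angular frequency: ω = 2π·50 = 314.2 rad/s.
Step 2 — Transfer function: H(jω) = 1/(1 + jωRC).
Step 3 — Denominator: 1 + jωRC = 1 + j·314.2·100·5.56e-05 = 1 + j1.747.
Step 4 — H = 0.2468 - j0.4312.
Step 5 — Magnitude: |H| = 0.4968 (-6.1 dB); phase: φ = -60.2°.

|H| = 0.4968 (-6.1 dB), φ = -60.2°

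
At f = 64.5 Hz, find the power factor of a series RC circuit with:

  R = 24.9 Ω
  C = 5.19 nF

Step 1 — Angular frequency: ω = 2π·f = 2π·64.5 = 405.3 rad/s.
Step 2 — Component impedances:
  R: Z = R = 24.9 Ω
  C: Z = 1/(jωC) = -j/(ω·C) = 0 - j4.754e+05 Ω
Step 3 — Series combination: Z_total = R + C = 24.9 - j4.754e+05 Ω = 4.754e+05∠-90.0° Ω.
Step 4 — Power factor: PF = cos(φ) = Re(Z)/|Z| = 24.9/4.7544e+05 = 5.237e-05.
Step 5 — Type: Im(Z) = -4.754e+05 ⇒ leading (phase φ = -90.0°).

PF = 5.237e-05 (leading, φ = -90.0°)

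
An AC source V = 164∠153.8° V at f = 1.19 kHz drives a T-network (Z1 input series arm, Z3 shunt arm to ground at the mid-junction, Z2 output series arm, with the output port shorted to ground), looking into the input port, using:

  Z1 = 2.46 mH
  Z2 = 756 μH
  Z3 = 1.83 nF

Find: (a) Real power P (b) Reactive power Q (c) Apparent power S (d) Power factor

Step 1 — Angular frequency: ω = 2π·f = 2π·1190 = 7477 rad/s.
Step 2 — Component impedances:
  Z1: Z = jωL = j·7477·0.00246 = 0 + j18.39 Ω
  Z2: Z = jωL = j·7477·0.000756 = 0 + j5.653 Ω
  Z3: Z = 1/(jωC) = -j/(ω·C) = 0 - j7.308e+04 Ω
Step 3 — With the output port shorted to ground, the output series arm Z2 runs from the junction to ground; the shunt arm Z3 also runs from the junction to ground. They appear in parallel: Z3 || Z2 = 0 + j5.653 Ω.
Step 4 — Series with input arm Z1: Z_in = Z1 + (Z3 || Z2) = 0 + j24.05 Ω = 24.05∠90.0° Ω.
Step 5 — Source phasor: V = 164∠153.8° V = -147.2 + j72.41 V.
Step 6 — Current: I = V / Z = 3.011 + j6.119 A = 6.82∠63.8° A.
Step 7 — Complex power: S = V·I* = 0 + j1119 VA.
Step 8 — Real power: P = Re(S) = 0 W.
Step 9 — Reactive power: Q = Im(S) = 1119 VAR.
Step 10 — Apparent power: |S| = 1119 VA.
Step 11 — Power factor: PF = P/|S| = 0 (lagging).

(a) P = 0 W  (b) Q = 1119 VAR  (c) S = 1119 VA  (d) PF = 0 (lagging)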